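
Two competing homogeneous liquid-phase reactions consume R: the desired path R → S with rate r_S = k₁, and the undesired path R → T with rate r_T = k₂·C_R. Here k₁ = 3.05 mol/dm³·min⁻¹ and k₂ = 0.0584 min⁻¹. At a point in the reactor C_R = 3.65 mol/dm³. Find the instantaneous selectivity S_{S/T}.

S_{S/T} = r_S/r_T = (k₁)/(k₂·C_R) = (k₁/k₂)·C_R⁻¹.
= (3.05) / (0.0584×3.650) = 3.050/0.2132 = 14.3.

14.3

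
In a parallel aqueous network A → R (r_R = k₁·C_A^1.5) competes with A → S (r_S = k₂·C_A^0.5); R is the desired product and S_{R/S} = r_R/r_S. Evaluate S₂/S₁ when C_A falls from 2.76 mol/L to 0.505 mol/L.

S_{R/S} = (k₁/k₂)·C_A, so S₂/S₁ = (C_{A,2}/C_{A,1}).
= 0.505/2.76 = 0.183.
Selectivity toward R falls as C_A falls — high-concentration operation is favoured.

0.183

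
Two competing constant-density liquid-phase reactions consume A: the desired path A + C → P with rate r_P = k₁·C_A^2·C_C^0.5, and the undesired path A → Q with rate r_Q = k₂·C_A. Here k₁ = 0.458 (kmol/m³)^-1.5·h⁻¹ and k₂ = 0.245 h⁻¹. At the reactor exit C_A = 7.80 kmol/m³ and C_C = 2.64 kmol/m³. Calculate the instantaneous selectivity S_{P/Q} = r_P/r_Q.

23.7

S_{P/Q} = r_P/r_Q = (k₁·C_A^2·C_C^0.5)/(k₂·C_A) = (k₁/k₂)·C_A·C_C^0.5.
= (0.458×7.800^2×2.640^0.5) / (0.245×7.800) = 45.27/1.911 = 23.7.
Since the desired path is higher order in A, keeping C_A high (PFR or concentrated feed) favours P.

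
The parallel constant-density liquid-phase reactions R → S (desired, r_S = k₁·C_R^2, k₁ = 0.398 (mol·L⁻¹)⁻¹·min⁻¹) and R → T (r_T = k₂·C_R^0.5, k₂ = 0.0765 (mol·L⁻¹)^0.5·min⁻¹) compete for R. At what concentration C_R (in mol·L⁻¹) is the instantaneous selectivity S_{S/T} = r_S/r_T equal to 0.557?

0.225 mol·L⁻¹

S_{S/T} = (k₁/k₂)·C_R^1.5 ⇒ C_R = (S·k₂/k₁)^(1/1.5).
= (0.557×0.0765/0.398)^(0.6667) = (0.1071)^(0.6667) = 0.225 mol·L⁻¹.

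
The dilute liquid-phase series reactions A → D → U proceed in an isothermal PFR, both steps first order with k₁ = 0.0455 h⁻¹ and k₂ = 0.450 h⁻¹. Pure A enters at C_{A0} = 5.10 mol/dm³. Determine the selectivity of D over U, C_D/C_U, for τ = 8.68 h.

Solving the coupled first-order balances gives C_D(τ) = [k₁/(k₂−k₁)]·C_{A0}·(e^(−k₁τ) − e^(−k₂τ)).
e^(−k₁τ) = e^(−0.0455×8.68) = e^(−0.3949) = 0.6737; e^(−k₂τ) = e^(−3.906) = 0.02012.
C_D = 0.0455×5.10/(0.450−0.0455) × (0.6737−0.02012) = 0.5737×0.6536 = 0.3750 mol/dm³.
C_A = C_{A0}e^(−k₁τ) = 3.436 mol/dm³, so C_U = C_{A0}−C_A−C_D = 1.289 mol/dm³; C_D/C_U = 0.291.

0.291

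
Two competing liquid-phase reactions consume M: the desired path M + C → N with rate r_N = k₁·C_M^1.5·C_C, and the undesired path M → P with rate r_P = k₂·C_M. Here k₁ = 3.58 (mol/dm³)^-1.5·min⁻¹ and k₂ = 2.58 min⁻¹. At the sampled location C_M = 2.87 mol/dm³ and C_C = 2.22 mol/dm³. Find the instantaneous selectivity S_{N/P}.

5.22

S_{N/P} = r_N/r_P = (k₁·C_M^1.5·C_C)/(k₂·C_M) = (k₁/k₂)·C_M^0.5·C_C.
= (3.58×2.870^1.5×2.220) / (2.58×2.870) = 38.64/7.405 = 5.22.
Since the desired path is higher order in M, keeping C_M high (PFR or concentrated feed) favours N.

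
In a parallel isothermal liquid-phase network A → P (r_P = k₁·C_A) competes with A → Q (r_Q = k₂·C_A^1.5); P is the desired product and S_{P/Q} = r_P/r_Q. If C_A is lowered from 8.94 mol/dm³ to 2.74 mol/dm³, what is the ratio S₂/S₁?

1.81

S_{P/Q} = (k₁/k₂)·C_A^-0.5, so S₂/S₁ = (C_{A,2}/C_{A,1})^-0.5.
= (2.74/8.94)^(-0.5) = (0.3065)^(-0.5) = 1.81.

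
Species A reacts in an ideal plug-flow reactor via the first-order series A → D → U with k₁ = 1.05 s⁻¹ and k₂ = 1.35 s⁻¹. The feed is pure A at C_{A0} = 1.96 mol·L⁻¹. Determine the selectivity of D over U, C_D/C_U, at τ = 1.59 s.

Solving the coupled first-order balances gives C_D(τ) = [k₁/(k₂−k₁)]·C_{A0}·(e^(−k₁τ) − e^(−k₂τ)).
e^(−k₁τ) = e^(−1.05×1.59) = e^(−1.670) = 0.1883; e^(−k₂τ) = e^(−2.147) = 0.1169.
C_D = 1.05×1.96/(1.35−1.05) × (0.1883−0.1169) = 6.860×0.07145 = 0.4901 mol·L⁻¹.
C_A = C_{A0}e^(−k₁τ) = 0.3691 mol·L⁻¹, so C_U = C_{A0}−C_A−C_D = 1.101 mol·L⁻¹; C_D/C_U = 0.445.

0.445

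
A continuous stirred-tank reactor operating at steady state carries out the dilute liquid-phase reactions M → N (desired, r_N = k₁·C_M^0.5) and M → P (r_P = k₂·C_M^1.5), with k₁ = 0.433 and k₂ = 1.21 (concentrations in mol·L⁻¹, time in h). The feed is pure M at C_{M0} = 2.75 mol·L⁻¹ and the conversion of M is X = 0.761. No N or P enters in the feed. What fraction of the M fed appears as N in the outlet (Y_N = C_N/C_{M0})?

Exit C_M = C_{M0}(1−X) = 2.75×0.239 = 0.6573 mol·L⁻¹.
A CSTR operates uniformly at the exit composition, giving r_N = 0.3510 and r_P = 0.6447 (each k·C_M^n at C_M = 0.6573).
Fraction of consumed M going to N: r_N/(r_N+r_P) = 0.3525.
C_N = 0.3525·C_{M0}·X = 0.3525×2.75×0.761 = 0.738 mol·L⁻¹; Y_N = C_N/C_{M0} = 0.268.

0.268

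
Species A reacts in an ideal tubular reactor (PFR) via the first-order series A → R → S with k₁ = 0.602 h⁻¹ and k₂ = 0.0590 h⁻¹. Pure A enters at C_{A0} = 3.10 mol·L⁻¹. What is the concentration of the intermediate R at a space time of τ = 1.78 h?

1.92 mol·L⁻¹

The intermediate concentration in a first-order A→B→C sequence is C_R = k₁C_{A0}(e^(−k₁τ) − e^(−k₂τ))/(k₂−k₁).
e^(−k₁τ) = e^(−0.602×1.78) = e^(−1.072) = 0.3425; e^(−k₂τ) = e^(−0.1050) = 0.9003.
C_R = 0.602×3.10/(0.0590−0.602) × (0.3425−0.9003) = (-3.437)×(-0.5578) = 1.917 mol·L⁻¹.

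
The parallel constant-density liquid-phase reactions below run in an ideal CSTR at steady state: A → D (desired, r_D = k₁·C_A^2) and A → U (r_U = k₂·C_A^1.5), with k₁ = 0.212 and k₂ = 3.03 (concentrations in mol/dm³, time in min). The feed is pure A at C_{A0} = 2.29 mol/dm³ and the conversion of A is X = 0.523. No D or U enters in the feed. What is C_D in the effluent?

Exit C_A = C_{A0}(1−X) = 2.29×0.477 = 1.092 mol/dm³.
A CSTR operates uniformly at the exit composition, giving r_D = 0.2530 and r_U = 3.459 (each k·C_A^n at C_A = 1.092).
Fraction of consumed A going to D: r_D/(r_D+r_U) = 0.06814.
C_D = 0.06814·C_{A0}·X = 0.06814×2.29×0.523 = 0.0816 mol/dm³.

0.0816 mol/dm³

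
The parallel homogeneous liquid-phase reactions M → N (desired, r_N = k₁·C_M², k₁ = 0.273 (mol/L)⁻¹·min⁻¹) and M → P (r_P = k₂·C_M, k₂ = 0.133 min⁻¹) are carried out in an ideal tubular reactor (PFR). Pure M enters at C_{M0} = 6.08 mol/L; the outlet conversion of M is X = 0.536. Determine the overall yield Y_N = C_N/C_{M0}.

0.481

C_M = C_{M0}(1−X) = 2.821 mol/L.
Along a PFR/batch, dC_P/dC_M = −r_P/(r_N+r_P) = −k₂/(k₂+k₁·C_M).
Integrating from C_{M0} to C_M: C_P = (0.133/0.273)·ln[(0.133+0.273·6.08)/(0.133+0.273·2.82)] = 0.4872·ln(1.793/0.9032) = 0.3340 mol/L.
Then C_N = (C_{M0}−C_M) − C_P = 3.259 − 0.3340 = 2.925 mol/L.
Y_N = C_N/C_{M0} = 2.925/6.08 = 0.481.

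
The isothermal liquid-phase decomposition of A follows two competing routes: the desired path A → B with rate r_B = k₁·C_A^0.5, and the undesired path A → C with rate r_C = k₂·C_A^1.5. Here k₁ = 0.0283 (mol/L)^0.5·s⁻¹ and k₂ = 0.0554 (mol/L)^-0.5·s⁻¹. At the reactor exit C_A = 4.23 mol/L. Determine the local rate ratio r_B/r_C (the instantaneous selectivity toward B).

0.121

S_{B/C} = r_B/r_C = (k₁·C_A^0.5)/(k₂·C_A^1.5) = (k₁/k₂)·C_A⁻¹.
= (0.0283×4.230^0.5) / (0.0554×4.230^1.5) = 0.05820/0.4820 = 0.121.
The undesired path is higher order in A, so low C_A (CSTR or dilute feed) favours B.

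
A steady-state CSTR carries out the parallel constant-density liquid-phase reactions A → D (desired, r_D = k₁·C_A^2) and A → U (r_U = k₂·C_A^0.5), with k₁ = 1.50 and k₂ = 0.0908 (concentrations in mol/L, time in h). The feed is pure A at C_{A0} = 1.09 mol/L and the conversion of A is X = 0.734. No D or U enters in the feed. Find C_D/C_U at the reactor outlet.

2.58

Exit C_A = C_{A0}(1−X) = 1.09×0.266 = 0.2899 mol/L.
Rates in a CSTR are evaluated at the outlet concentration: r_D = 1.50×0.2899^2 = 0.1261, r_U = 0.0908×0.2899^0.5 = 0.04889.
Overall selectivity = C_D/C_U = r_Dτ/(r_Uτ) = r_D/r_U = 2.58.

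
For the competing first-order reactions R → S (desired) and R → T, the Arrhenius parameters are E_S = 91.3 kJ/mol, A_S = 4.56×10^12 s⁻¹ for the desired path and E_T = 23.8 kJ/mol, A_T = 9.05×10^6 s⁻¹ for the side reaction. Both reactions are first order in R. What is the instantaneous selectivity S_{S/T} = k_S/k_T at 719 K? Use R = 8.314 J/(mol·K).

Since both paths have the same order in R, the concentration cancels and S_{S/T} = k_S/k_T = (A_S/A_T)·exp[(E_T−E_S)/(RT)].
(E_T−E_S)/(RT) = (23.8−91.3)×10³/(8.314×719) = -67500/5978 = -11.29.
k_S/k_T = (4.56×10^12/9.05×10^6)·exp(-11.29) = 5.039×10^5 × 1.247×10^-5 = 6.29.
Since E_S > E_T, raising the temperature improves selectivity toward S.

6.29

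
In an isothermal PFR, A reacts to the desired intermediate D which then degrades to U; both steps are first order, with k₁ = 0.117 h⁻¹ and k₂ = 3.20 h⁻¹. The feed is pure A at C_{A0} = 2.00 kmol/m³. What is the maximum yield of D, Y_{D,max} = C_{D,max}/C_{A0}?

0.0322

Evaluating C_D at τ_opt = ln(k₂/k₁)/(k₂−k₁) gives C_{D,max}/C_{A0} = (k₁/k₂)^[k₂/(k₂−k₁)].
= (0.117/3.20)^(3.20/(3.20−0.117)) = (0.03656)^(1.038) = 0.03225.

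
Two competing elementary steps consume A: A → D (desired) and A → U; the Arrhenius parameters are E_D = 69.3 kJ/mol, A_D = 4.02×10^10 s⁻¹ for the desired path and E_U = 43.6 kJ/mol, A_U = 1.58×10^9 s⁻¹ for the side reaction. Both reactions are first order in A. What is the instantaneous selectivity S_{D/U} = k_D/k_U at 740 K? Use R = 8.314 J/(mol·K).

0.390

k_D/k_U = (A_D/A_U)·exp[−(E_D−E_U)/(RT)] = (A_D/A_U)·exp[(E_U−E_D)/(RT)].
(E_U−E_D)/(RT) = (43.6−69.3)×10³/(8.314×740) = -25700/6152 = -4.177.
k_D/k_U = (4.02×10^10/1.58×10^9)·exp(-4.177) = 25.44 × 0.01534 = 0.390.
Since E_D > E_U, raising the temperature improves selectivity toward D.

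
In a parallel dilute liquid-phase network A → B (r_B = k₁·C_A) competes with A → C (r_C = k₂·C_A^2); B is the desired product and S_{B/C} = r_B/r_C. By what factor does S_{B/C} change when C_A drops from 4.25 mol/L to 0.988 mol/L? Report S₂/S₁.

S_{B/C} = (k₁/k₂)·C_A⁻¹, so S₂/S₁ = (C_{A,2}/C_{A,1})⁻¹.
= 4.25/0.988 = 4.30.

4.30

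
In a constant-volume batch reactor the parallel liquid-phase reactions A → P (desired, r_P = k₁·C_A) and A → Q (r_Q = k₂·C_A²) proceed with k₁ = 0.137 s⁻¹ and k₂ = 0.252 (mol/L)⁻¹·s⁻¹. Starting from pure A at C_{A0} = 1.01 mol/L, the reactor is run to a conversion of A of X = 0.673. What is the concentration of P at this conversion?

C_A = C_{A0}(1−X) = 0.3303 mol/L.
Along a PFR/batch, dC_P/dC_A = −r_P/(r_P+r_Q) = −k₁/(k₁+k₂·C_A).
Integrating from C_{A0} to C_A: C_P = (0.137/0.252)·ln[(0.137+0.252·1.01)/(0.137+0.252·0.330)] = 0.5437·ln(0.3915/0.2202) = 0.3128 mol/L.

0.313 mol/L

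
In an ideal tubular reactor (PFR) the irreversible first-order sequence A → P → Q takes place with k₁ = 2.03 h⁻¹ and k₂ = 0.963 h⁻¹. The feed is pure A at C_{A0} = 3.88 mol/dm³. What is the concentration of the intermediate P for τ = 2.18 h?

For first-order series with pure A initially, C_P(τ) = k₁C_{A0}/(k₂−k₁)·(e^(−k₁τ) − e^(−k₂τ)).
e^(−k₁τ) = e^(−2.03×2.18) = e^(−4.425) = 0.01197; e^(−k₂τ) = e^(−2.099) = 0.1225.
C_P = 2.03×3.88/(0.963−2.03) × (0.01197−0.1225) = (-7.382)×(-0.1106) = 0.8162 mol/dm³.

0.816 mol/dm³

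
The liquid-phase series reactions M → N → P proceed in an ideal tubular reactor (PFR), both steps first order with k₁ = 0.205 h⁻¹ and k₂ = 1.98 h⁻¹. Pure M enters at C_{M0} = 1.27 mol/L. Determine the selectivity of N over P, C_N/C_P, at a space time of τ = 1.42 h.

Solving the coupled first-order balances gives C_N(τ) = [k₁/(k₂−k₁)]·C_{M0}·(e^(−k₁τ) − e^(−k₂τ)).
e^(−k₁τ) = e^(−0.205×1.42) = e^(−0.2911) = 0.7474; e^(−k₂τ) = e^(−2.812) = 0.06011.
C_N = 0.205×1.27/(1.98−0.205) × (0.7474−0.06011) = 0.1467×0.6873 = 0.1008 mol/L.
C_M = C_{M0}e^(−k₁τ) = 0.9492 mol/L, so C_P = C_{M0}−C_M−C_N = 0.2199 mol/L; C_N/C_P = 0.458.

0.458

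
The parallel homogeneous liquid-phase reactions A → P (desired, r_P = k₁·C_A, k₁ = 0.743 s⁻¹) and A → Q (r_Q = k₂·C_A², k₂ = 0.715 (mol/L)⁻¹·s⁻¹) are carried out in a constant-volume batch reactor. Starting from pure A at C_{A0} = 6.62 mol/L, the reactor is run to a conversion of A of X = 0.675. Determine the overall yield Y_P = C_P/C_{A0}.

0.137

C_A = C_{A0}(1−X) = 2.151 mol/L.
Along a PFR/batch, dC_P/dC_A = −r_P/(r_P+r_Q) = −k₁/(k₁+k₂·C_A).
Integrating from C_{A0} to C_A: C_P = (0.743/0.715)·ln[(0.743+0.715·6.62)/(0.743+0.715·2.15)] = 1.039·ln(5.476/2.281) = 0.9100 mol/L.
Y_P = C_P/C_{A0} = 0.9100/6.62 = 0.137.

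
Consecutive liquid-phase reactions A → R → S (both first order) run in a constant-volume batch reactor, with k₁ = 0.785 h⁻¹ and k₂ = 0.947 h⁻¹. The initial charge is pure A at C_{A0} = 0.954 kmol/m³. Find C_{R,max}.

Evaluating C_R at t_opt = ln(k₂/k₁)/(k₂−k₁) gives C_{R,max}/C_{A0} = (k₁/k₂)^[k₂/(k₂−k₁)].
= (0.785/0.947)^(0.947/(0.947−0.785)) = (0.8289)^(5.846) = 0.3340.
C_{R,max} = 0.3340×0.954 = 0.319 kmol/m³.

0.319 kmol/m³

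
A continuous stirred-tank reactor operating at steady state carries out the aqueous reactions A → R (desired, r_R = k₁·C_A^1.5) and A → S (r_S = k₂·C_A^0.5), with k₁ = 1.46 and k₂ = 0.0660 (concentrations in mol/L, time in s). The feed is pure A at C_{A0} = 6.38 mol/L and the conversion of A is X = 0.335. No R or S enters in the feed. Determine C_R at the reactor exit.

Exit C_A = C_{A0}(1−X) = 6.38×0.665 = 4.243 mol/L.
A CSTR operates uniformly at the exit composition, giving r_R = 12.76 and r_S = 0.1359 (each k·C_A^n at C_A = 4.243).
Fraction of consumed A going to R: r_R/(r_R+r_S) = 0.9895.
C_R = 0.9895·C_{A0}·X = 0.9895×6.38×0.335 = 2.11 mol/L.

2.11 mol/L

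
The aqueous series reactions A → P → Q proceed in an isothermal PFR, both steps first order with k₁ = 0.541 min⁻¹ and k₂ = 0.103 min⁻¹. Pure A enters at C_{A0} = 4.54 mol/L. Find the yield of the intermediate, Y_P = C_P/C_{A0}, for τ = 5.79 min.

0.626

For first-order series with pure A initially, C_P(τ) = k₁C_{A0}/(k₂−k₁)·(e^(−k₁τ) − e^(−k₂τ)).
e^(−k₁τ) = e^(−0.541×5.79) = e^(−3.132) = 0.04361; e^(−k₂τ) = e^(−0.5964) = 0.5508.
C_P = 0.541×4.54/(0.103−0.541) × (0.04361−0.5508) = (-5.608)×(-0.5072) = 2.844 mol/L.
Y_P = C_P/C_{A0} = 2.844/4.54 = 0.626.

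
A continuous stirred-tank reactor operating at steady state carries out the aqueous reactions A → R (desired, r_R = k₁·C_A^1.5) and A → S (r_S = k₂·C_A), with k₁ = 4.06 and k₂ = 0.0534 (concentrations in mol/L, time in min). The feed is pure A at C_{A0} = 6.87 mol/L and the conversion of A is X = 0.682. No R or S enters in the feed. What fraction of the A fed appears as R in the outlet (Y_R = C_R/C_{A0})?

Exit C_A = C_{A0}(1−X) = 6.87×0.318 = 2.185 mol/L.
In a CSTR the entire volume is at exit conditions, so r_R = 4.06×2.185^1.5 = 13.11 and r_S = 0.0534×2.185 = 0.1167.
Fraction of consumed A going to R: r_R/(r_R+r_S) = 0.9912.
C_R = 0.9912·C_{A0}·X = 0.9912×6.87×0.682 = 4.64 mol/L; Y_R = C_R/C_{A0} = 0.676.

0.676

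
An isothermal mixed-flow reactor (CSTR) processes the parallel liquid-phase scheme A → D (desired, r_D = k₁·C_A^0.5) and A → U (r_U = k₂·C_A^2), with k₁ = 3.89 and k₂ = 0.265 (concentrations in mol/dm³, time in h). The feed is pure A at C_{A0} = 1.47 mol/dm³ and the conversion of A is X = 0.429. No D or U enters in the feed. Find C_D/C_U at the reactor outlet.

19.1

Exit C_A = C_{A0}(1−X) = 1.47×0.571 = 0.8394 mol/dm³.
Rates in a CSTR are evaluated at the outlet concentration: r_D = 3.89×0.8394^0.5 = 3.564, r_U = 0.265×0.8394^2 = 0.1867.
Overall selectivity = C_D/C_U = r_Dτ/(r_Uτ) = r_D/r_U = 19.1.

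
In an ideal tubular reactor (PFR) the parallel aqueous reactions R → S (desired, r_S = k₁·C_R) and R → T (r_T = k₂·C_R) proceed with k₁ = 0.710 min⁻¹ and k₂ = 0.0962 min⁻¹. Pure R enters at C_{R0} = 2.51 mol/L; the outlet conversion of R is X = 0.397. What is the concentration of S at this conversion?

C_R = C_{R0}(1−X) = 1.514 mol/L.
Both paths are first order in R, so the instantaneous fraction to S is constant: dC_S/d(−C_R) = k₁/(k₁+k₂) = 0.8807.
C_S = 0.8807·(C_{R0}−C_R) = 0.8807×0.9965 = 0.878 mol/L.

0.878 mol/L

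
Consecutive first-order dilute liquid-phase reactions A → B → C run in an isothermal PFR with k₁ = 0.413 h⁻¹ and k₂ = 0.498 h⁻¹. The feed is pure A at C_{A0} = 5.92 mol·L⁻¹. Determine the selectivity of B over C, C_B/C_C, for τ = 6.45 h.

For first-order series with pure A initially, C_B(τ) = k₁C_{A0}/(k₂−k₁)·(e^(−k₁τ) − e^(−k₂τ)).
e^(−k₁τ) = e^(−0.413×6.45) = e^(−2.664) = 0.06968; e^(−k₂τ) = e^(−3.212) = 0.04027.
C_B = 0.413×5.92/(0.498−0.413) × (0.06968−0.04027) = 28.76×0.02941 = 0.8459 mol·L⁻¹.
C_A = C_{A0}e^(−k₁τ) = 0.4125 mol·L⁻¹, so C_C = C_{A0}−C_A−C_B = 4.662 mol·L⁻¹; C_B/C_C = 0.181.

0.181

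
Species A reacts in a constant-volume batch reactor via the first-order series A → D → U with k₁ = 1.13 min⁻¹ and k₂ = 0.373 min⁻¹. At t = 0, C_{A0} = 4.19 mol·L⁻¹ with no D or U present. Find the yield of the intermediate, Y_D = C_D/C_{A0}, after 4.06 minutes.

For first-order series with pure A initially, C_D(t) = k₁C_{A0}/(k₂−k₁)·(e^(−k₁t) − e^(−k₂t)).
e^(−k₁t) = e^(−1.13×4.06) = e^(−4.588) = 0.01018; e^(−k₂t) = e^(−1.514) = 0.2199.
C_D = 1.13×4.19/(0.373−1.13) × (0.01018−0.2199) = (-6.255)×(-0.2098) = 1.312 mol·L⁻¹.
Y_D = C_D/C_{A0} = 1.312/4.19 = 0.313.

0.313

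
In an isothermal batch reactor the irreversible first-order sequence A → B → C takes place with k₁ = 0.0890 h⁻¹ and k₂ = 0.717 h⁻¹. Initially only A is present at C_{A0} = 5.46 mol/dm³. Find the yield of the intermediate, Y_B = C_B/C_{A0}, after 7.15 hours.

Solving the coupled first-order balances gives C_B(t) = [k₁/(k₂−k₁)]·C_{A0}·(e^(−k₁t) − e^(−k₂t)).
e^(−k₁t) = e^(−0.0890×7.15) = e^(−0.6363) = 0.5292; e^(−k₂t) = e^(−5.127) = 0.005937.
C_B = 0.0890×5.46/(0.717−0.0890) × (0.5292−0.005937) = 0.7738×0.5233 = 0.4049 mol/dm³.
Y_B = C_B/C_{A0} = 0.4049/5.46 = 0.0742.

0.0742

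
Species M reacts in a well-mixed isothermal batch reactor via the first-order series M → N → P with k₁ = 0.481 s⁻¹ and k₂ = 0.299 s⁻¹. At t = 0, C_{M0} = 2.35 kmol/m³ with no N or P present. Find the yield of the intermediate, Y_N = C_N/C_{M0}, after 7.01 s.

The intermediate concentration in a first-order A→B→C sequence is C_N = k₁C_{M0}(e^(−k₁t) − e^(−k₂t))/(k₂−k₁).
e^(−k₁t) = e^(−0.481×7.01) = e^(−3.372) = 0.03433; e^(−k₂t) = e^(−2.096) = 0.1229.
C_N = 0.481×2.35/(0.299−0.481) × (0.03433−0.1229) = (-6.211)×(-0.08862) = 0.5504 kmol/m³.
Y_N = C_N/C_{M0} = 0.5504/2.35 = 0.234.

0.234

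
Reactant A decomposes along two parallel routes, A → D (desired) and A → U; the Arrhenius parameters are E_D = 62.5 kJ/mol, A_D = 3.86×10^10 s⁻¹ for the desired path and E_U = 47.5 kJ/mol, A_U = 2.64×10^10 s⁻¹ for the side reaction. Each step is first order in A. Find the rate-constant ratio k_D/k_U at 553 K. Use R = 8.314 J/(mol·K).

k_D/k_U = (A_D/A_U)·exp[−(E_D−E_U)/(RT)] = (A_D/A_U)·exp[(E_U−E_D)/(RT)].
(E_U−E_D)/(RT) = (47.5−62.5)×10³/(8.314×553) = -15000/4598 = -3.263.
k_D/k_U = (3.86×10^10/2.64×10^10)·exp(-3.263) = 1.462 × 0.03829 = 0.0560.
Since E_D > E_U, raising the temperature improves selectivity toward D.

0.0560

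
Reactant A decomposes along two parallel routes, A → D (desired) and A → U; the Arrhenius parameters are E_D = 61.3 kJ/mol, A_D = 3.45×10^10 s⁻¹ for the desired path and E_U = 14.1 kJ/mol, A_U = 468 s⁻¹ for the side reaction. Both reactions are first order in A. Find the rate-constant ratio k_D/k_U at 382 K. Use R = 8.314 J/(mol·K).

25.9

With equal orders, S_{D/U} = k_D/k_U = (A_D/A_U)·exp[(E_U−E_D)/(RT)].
(E_U−E_D)/(RT) = (14.1−61.3)×10³/(8.314×382) = -47200/3176 = -14.86.
k_D/k_U = (3.45×10^10/468)·exp(-14.86) = 7.372×10^7 × 3.513×10^-7 = 25.9.
Since E_D > E_U, raising the temperature improves selectivity toward D.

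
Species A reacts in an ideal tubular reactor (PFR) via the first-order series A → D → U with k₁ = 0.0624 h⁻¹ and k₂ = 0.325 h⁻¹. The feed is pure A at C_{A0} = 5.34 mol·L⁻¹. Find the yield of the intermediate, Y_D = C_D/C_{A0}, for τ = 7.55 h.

Solving the coupled first-order balances gives C_D(τ) = [k₁/(k₂−k₁)]·C_{A0}·(e^(−k₁τ) − e^(−k₂τ)).
e^(−k₁τ) = e^(−0.0624×7.55) = e^(−0.4711) = 0.6243; e^(−k₂τ) = e^(−2.454) = 0.08597.
C_D = 0.0624×5.34/(0.325−0.0624) × (0.6243−0.08597) = 1.269×0.5383 = 0.6831 mol·L⁻¹.
Y_D = C_D/C_{A0} = 0.6831/5.34 = 0.128.

0.128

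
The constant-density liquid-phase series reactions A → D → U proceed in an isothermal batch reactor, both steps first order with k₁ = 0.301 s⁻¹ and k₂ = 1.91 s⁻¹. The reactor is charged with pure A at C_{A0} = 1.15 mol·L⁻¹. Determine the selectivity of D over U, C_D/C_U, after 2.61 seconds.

Solving the coupled first-order balances gives C_D(t) = [k₁/(k₂−k₁)]·C_{A0}·(e^(−k₁t) − e^(−k₂t)).
e^(−k₁t) = e^(−0.301×2.61) = e^(−0.7856) = 0.4558; e^(−k₂t) = e^(−4.985) = 0.006839.
C_D = 0.301×1.15/(1.91−0.301) × (0.4558−0.006839) = 0.2151×0.4490 = 0.09660 mol·L⁻¹.
C_A = C_{A0}e^(−k₁t) = 0.5242 mol·L⁻¹, so C_U = C_{A0}−C_A−C_D = 0.5292 mol·L⁻¹; C_D/C_U = 0.183.

0.183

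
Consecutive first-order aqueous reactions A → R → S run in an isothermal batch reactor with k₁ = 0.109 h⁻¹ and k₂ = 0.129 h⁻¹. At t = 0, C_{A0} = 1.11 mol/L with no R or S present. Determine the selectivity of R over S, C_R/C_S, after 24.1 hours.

0.194

The intermediate concentration in a first-order A→B→C sequence is C_R = k₁C_{A0}(e^(−k₁t) − e^(−k₂t))/(k₂−k₁).
e^(−k₁t) = e^(−0.109×24.1) = e^(−2.627) = 0.07230; e^(−k₂t) = e^(−3.109) = 0.04465.
C_R = 0.109×1.11/(0.129−0.109) × (0.07230−0.04465) = 6.049×0.02765 = 0.1673 mol/L.
C_A = C_{A0}e^(−k₁t) = 0.08026 mol/L, so C_S = C_{A0}−C_A−C_R = 0.8625 mol/L; C_R/C_S = 0.194.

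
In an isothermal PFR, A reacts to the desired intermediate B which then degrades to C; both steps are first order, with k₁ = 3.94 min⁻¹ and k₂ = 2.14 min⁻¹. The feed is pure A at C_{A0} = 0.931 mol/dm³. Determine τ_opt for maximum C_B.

0.339 min

Setting dC_B/dτ = 0 gives τ_opt = ln(k₂/k₁)/(k₂−k₁).
= ln(2.14/3.94)/(2.14−3.94) = ln(0.5431)/-1.800 = -0.6104/-1.800 = 0.339 min.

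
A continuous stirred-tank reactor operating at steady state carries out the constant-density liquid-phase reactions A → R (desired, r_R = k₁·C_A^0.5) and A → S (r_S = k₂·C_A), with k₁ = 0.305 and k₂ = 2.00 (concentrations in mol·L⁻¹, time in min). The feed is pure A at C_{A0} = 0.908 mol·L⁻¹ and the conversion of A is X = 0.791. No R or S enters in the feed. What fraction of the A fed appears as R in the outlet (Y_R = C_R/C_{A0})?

Exit C_A = C_{A0}(1−X) = 0.908×0.209 = 0.1898 mol·L⁻¹.
A CSTR operates uniformly at the exit composition, giving r_R = 0.1329 and r_S = 0.3795 (each k·C_A^n at C_A = 0.1898).
Fraction of consumed A going to R: r_R/(r_R+r_S) = 0.2593.
C_R = 0.2593·C_{A0}·X = 0.2593×0.908×0.791 = 0.186 mol·L⁻¹; Y_R = C_R/C_{A0} = 0.205.

0.205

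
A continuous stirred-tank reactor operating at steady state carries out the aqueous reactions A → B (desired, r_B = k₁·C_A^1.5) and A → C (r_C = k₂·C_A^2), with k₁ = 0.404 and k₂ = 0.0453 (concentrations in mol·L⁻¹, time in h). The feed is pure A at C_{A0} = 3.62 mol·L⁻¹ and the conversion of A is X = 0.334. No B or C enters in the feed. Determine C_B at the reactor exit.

1.03 mol·L⁻¹

Exit C_A = C_{A0}(1−X) = 3.62×0.666 = 2.411 mol·L⁻¹.
In a CSTR the entire volume is at exit conditions, so r_B = 0.404×2.411^1.5 = 1.512 and r_C = 0.0453×2.411^2 = 0.2633.
Fraction of consumed A going to B: r_B/(r_B+r_C) = 0.8517.
C_B = 0.8517·C_{A0}·X = 0.8517×3.62×0.334 = 1.03 mol·L⁻¹.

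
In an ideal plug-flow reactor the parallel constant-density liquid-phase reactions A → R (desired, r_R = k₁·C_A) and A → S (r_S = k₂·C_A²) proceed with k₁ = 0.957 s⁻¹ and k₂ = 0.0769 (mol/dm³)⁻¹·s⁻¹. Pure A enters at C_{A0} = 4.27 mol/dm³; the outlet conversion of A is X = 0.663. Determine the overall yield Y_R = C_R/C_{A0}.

C_A = C_{A0}(1−X) = 1.439 mol/dm³.
Along a PFR/batch, dC_R/dC_A = −r_R/(r_R+r_S) = −k₁/(k₁+k₂·C_A).
Integrating from C_{A0} to C_A: C_R = (0.957/0.0769)·ln[(0.957+0.0769·4.27)/(0.957+0.0769·1.44)] = 12.44·ln(1.285/1.068) = 2.309 mol/dm³.
Y_R = C_R/C_{A0} = 2.309/4.27 = 0.541.

0.541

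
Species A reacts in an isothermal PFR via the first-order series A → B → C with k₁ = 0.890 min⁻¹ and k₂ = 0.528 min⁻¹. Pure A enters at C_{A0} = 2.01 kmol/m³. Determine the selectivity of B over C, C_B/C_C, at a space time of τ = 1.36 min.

Solving the coupled first-order balances gives C_B(τ) = [k₁/(k₂−k₁)]·C_{A0}·(e^(−k₁τ) − e^(−k₂τ)).
e^(−k₁τ) = e^(−0.890×1.36) = e^(−1.210) = 0.2981; e^(−k₂τ) = e^(−0.7181) = 0.4877.
C_B = 0.890×2.01/(0.528−0.890) × (0.2981−0.4877) = (-4.942)×(-0.1896) = 0.9370 kmol/m³.
C_A = C_{A0}e^(−k₁τ) = 0.5991 kmol/m³, so C_C = C_{A0}−C_A−C_B = 0.4739 kmol/m³; C_B/C_C = 1.98.

1.98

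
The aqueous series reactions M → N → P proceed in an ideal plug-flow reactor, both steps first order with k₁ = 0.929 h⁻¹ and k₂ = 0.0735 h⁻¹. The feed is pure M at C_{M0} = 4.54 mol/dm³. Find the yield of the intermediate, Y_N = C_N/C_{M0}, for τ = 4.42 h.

Solving the coupled first-order balances gives C_N(τ) = [k₁/(k₂−k₁)]·C_{M0}·(e^(−k₁τ) − e^(−k₂τ)).
e^(−k₁τ) = e^(−0.929×4.42) = e^(−4.106) = 0.01647; e^(−k₂τ) = e^(−0.3249) = 0.7226.
C_N = 0.929×4.54/(0.0735−0.929) × (0.01647−0.7226) = (-4.930)×(-0.7062) = 3.481 mol/dm³.
Y_N = C_N/C_{M0} = 3.481/4.54 = 0.767.

0.767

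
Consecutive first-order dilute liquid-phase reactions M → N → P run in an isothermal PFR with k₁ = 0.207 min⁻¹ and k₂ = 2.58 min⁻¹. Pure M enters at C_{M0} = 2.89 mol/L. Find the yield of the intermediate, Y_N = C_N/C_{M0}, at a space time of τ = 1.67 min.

0.0606

Solving the coupled first-order balances gives C_N(τ) = [k₁/(k₂−k₁)]·C_{M0}·(e^(−k₁τ) − e^(−k₂τ)).
e^(−k₁τ) = e^(−0.207×1.67) = e^(−0.3457) = 0.7077; e^(−k₂τ) = e^(−4.309) = 0.01345.
C_N = 0.207×2.89/(2.58−0.207) × (0.7077−0.01345) = 0.2521×0.6943 = 0.1750 mol/L.
Y_N = C_N/C_{M0} = 0.1750/2.89 = 0.0606.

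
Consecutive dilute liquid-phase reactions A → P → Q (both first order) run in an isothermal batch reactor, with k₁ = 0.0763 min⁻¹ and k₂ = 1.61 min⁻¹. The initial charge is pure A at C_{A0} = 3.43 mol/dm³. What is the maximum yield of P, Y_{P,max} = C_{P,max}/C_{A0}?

At the optimum, C_{P,max}/C_{A0} = (k₁/k₂)^[k₂/(k₂−k₁)].
= (0.0763/1.61)^(1.61/(1.61−0.0763)) = (0.04739)^(1.050) = 0.04072.

0.0407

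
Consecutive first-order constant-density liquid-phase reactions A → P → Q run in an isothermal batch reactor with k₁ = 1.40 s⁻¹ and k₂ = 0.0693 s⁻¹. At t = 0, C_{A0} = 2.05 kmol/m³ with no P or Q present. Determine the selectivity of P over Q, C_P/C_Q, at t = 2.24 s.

8.43

Solving the coupled first-order balances gives C_P(t) = [k₁/(k₂−k₁)]·C_{A0}·(e^(−k₁t) − e^(−k₂t)).
e^(−k₁t) = e^(−1.40×2.24) = e^(−3.136) = 0.04346; e^(−k₂t) = e^(−0.1552) = 0.8562.
C_P = 1.40×2.05/(0.0693−1.40) × (0.04346−0.8562) = (-2.157)×(-0.8128) = 1.753 kmol/m³.
C_A = C_{A0}e^(−k₁t) = 0.08909 kmol/m³, so C_Q = C_{A0}−C_A−C_P = 0.2080 kmol/m³; C_P/C_Q = 8.43.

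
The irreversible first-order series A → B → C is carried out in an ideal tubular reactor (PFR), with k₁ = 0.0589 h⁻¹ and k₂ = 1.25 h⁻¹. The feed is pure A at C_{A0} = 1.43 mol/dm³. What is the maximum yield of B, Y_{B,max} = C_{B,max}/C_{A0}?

For a first-order series the maximum intermediate yield is C_{B,max}/C_{A0} = (k₁/k₂)^[k₂/(k₂−k₁)].
= (0.0589/1.25)^(1.25/(1.25−0.0589)) = (0.04712)^(1.049) = 0.04051.

0.0405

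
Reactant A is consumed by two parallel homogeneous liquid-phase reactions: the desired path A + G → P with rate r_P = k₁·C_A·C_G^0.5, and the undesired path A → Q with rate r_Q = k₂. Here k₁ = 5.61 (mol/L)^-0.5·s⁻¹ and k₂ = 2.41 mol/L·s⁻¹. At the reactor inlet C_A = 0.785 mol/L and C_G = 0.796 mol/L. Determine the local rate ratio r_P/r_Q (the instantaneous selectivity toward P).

S_{P/Q} = r_P/r_Q = (k₁·C_A·C_G^0.5)/(k₂) = (k₁/k₂)·C_A·C_G^0.5.
= (5.61×0.7850×0.7960^0.5) / (2.41) = 3.929/2.410 = 1.63.
Since the desired path is higher order in A, keeping C_A high (PFR or concentrated feed) favours P.

1.63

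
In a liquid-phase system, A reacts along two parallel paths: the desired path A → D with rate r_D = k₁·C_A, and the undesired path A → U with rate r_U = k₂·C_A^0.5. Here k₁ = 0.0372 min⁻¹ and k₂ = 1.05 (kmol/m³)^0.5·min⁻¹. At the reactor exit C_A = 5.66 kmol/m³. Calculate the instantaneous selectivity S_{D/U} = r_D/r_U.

0.0843

S_{D/U} = r_D/r_U = (k₁·C_A)/(k₂·C_A^0.5) = (k₁/k₂)·C_A^0.5.
= (0.0372×5.660) / (1.05×5.660^0.5) = 0.2106/2.498 = 0.0843.
Since the desired path is higher order in A, keeping C_A high (PFR or concentrated feed) favours D.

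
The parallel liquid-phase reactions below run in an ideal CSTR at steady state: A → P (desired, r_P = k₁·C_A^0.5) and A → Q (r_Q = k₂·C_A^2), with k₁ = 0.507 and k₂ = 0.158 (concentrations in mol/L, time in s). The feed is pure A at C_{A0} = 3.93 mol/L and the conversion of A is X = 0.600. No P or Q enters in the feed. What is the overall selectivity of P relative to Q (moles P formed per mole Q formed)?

Exit C_A = C_{A0}(1−X) = 3.93×0.400 = 1.572 mol/L.
A CSTR operates uniformly at the exit composition, giving r_P = 0.6357 and r_Q = 0.3904 (each k·C_A^n at C_A = 1.572).
Overall selectivity = C_P/C_Q = r_Pτ/(r_Qτ) = r_P/r_Q = 1.63.

1.63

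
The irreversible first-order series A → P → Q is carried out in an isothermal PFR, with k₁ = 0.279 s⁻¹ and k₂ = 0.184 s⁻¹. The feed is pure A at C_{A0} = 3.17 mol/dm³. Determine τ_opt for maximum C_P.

4.38 s

For first-order series the maximum of C_P occurs at τ_opt = ln(k₂/k₁)/(k₂−k₁).
= ln(0.184/0.279)/(0.184−0.279) = ln(0.6595)/-0.09500 = -0.4163/-0.09500 = 4.38 s.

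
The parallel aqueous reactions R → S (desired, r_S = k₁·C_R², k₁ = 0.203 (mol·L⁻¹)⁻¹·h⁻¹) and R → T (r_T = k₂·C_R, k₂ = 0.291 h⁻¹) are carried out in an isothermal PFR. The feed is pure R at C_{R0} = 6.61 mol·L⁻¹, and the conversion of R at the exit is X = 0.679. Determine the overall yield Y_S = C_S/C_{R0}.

0.502

C_R = C_{R0}(1−X) = 2.122 mol·L⁻¹.
Along a PFR/batch, dC_T/dC_R = −r_T/(r_S+r_T) = −k₂/(k₂+k₁·C_R).
Integrating from C_{R0} to C_R: C_T = (0.291/0.203)·ln[(0.291+0.203·6.61)/(0.291+0.203·2.12)] = 1.433·ln(1.633/0.7217) = 1.170 mol·L⁻¹.
Then C_S = (C_{R0}−C_R) − C_T = 4.488 − 1.170 = 3.318 mol·L⁻¹.
Y_S = C_S/C_{R0} = 3.318/6.61 = 0.502.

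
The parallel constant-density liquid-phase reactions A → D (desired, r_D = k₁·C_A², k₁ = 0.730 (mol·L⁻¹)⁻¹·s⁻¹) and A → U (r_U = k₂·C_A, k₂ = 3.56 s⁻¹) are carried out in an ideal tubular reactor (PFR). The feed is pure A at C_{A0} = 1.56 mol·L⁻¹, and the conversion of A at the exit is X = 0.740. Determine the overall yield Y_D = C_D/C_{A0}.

C_A = C_{A0}(1−X) = 0.4056 mol·L⁻¹.
Along a PFR/batch, dC_U/dC_A = −r_U/(r_D+r_U) = −k₂/(k₂+k₁·C_A).
Integrating from C_{A0} to C_A: C_U = (3.56/0.730)·ln[(3.56+0.730·1.56)/(3.56+0.730·0.406)] = 4.877·ln(4.699/3.856) = 0.9639 mol·L⁻¹.
Then C_D = (C_{A0}−C_A) − C_U = 1.154 − 0.9639 = 0.1905 mol·L⁻¹.
Y_D = C_D/C_{A0} = 0.1905/1.56 = 0.122.

0.122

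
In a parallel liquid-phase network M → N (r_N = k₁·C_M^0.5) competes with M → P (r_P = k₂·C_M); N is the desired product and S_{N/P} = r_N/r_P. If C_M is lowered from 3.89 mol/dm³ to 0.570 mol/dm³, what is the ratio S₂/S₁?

2.61

S_{N/P} = (k₁/k₂)·C_M^-0.5, so S₂/S₁ = (C_{M,2}/C_{M,1})^-0.5.
= (0.570/3.89)^(-0.5) = (0.1465)^(-0.5) = 2.61.
Selectivity toward N rises as C_M falls — low-concentration operation is favoured.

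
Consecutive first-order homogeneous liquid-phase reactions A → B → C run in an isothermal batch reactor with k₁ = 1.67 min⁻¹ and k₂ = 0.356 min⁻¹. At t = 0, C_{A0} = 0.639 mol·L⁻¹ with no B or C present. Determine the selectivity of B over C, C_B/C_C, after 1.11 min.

Solving the coupled first-order balances gives C_B(t) = [k₁/(k₂−k₁)]·C_{A0}·(e^(−k₁t) − e^(−k₂t)).
e^(−k₁t) = e^(−1.67×1.11) = e^(−1.854) = 0.1567; e^(−k₂t) = e^(−0.3952) = 0.6736.
C_B = 1.67×0.639/(0.356−1.67) × (0.1567−0.6736) = (-0.8121)×(-0.5169) = 0.4198 mol·L⁻¹.
C_A = C_{A0}e^(−k₁t) = 0.1001 mol·L⁻¹, so C_C = C_{A0}−C_A−C_B = 0.1191 mol·L⁻¹; C_B/C_C = 3.52.

3.52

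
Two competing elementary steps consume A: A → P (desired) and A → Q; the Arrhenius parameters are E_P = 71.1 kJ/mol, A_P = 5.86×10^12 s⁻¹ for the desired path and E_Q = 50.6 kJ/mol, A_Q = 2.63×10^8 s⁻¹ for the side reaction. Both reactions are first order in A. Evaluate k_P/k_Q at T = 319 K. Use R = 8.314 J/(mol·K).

9.80

With equal orders, S_{P/Q} = k_P/k_Q = (A_P/A_Q)·exp[(E_Q−E_P)/(RT)].
(E_Q−E_P)/(RT) = (50.6−71.1)×10³/(8.314×319) = -20500/2652 = -7.730.
k_P/k_Q = (5.86×10^12/2.63×10^8)·exp(-7.730) = 22281 × 4.397×10^-4 = 9.80.
Since E_P > E_Q, raising the temperature improves selectivity toward P.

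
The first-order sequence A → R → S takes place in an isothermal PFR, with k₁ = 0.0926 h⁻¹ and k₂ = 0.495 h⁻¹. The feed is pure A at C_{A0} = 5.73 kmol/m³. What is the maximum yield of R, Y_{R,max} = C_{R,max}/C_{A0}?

Evaluating C_R at τ_opt = ln(k₂/k₁)/(k₂−k₁) gives C_{R,max}/C_{A0} = (k₁/k₂)^[k₂/(k₂−k₁)].
= (0.0926/0.495)^(0.495/(0.495−0.0926)) = (0.1871)^(1.230) = 0.1272.

0.127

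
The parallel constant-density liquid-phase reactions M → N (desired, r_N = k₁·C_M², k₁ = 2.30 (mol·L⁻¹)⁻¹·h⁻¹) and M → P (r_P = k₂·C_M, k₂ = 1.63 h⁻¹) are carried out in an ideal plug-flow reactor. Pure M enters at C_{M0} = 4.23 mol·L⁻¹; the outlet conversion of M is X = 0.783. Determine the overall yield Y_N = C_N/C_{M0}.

0.597

C_M = C_{M0}(1−X) = 0.9179 mol·L⁻¹.
Along a PFR/batch, dC_P/dC_M = −r_P/(r_N+r_P) = −k₂/(k₂+k₁·C_M).
Integrating from C_{M0} to C_M: C_P = (1.63/2.30)·ln[(1.63+2.30·4.23)/(1.63+2.30·0.918)] = 0.7087·ln(11.36/3.741) = 0.7871 mol·L⁻¹.
Then C_N = (C_{M0}−C_M) − C_P = 3.312 − 0.7871 = 2.525 mol·L⁻¹.
Y_N = C_N/C_{M0} = 2.525/4.23 = 0.597.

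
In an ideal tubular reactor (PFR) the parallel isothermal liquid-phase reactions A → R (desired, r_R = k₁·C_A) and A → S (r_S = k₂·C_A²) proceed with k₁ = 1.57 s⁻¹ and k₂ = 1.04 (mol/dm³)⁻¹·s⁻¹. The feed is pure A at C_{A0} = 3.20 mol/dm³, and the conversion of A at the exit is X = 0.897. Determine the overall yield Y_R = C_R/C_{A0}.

0.444

C_A = C_{A0}(1−X) = 0.3296 mol/dm³.
Along a PFR/batch, dC_R/dC_A = −r_R/(r_R+r_S) = −k₁/(k₁+k₂·C_A).
Integrating from C_{A0} to C_A: C_R = (1.57/1.04)·ln[(1.57+1.04·3.20)/(1.57+1.04·0.330)] = 1.510·ln(4.898/1.913) = 1.419 mol/dm³.
Y_R = C_R/C_{A0} = 1.419/3.20 = 0.444.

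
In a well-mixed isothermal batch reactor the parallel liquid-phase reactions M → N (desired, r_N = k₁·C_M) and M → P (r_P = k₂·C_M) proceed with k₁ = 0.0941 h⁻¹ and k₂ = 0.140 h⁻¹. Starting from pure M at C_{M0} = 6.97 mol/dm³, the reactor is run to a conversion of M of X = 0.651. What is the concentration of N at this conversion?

1.82 mol/dm³

C_M = C_{M0}(1−X) = 2.433 mol/dm³.
Both paths are first order in M, so the instantaneous fraction to N is constant: dC_N/d(−C_M) = k₁/(k₁+k₂) = 0.4020.
C_N = 0.4020·(C_{M0}−C_M) = 0.4020×4.537 = 1.82 mol/dm³.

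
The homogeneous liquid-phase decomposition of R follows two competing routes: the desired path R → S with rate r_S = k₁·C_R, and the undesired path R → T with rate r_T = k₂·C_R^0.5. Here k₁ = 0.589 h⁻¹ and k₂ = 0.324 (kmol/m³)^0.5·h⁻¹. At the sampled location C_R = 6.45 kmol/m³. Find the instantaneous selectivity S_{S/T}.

S_{S/T} = r_S/r_T = (k₁·C_R)/(k₂·C_R^0.5) = (k₁/k₂)·C_R^0.5.
= (0.589×6.450) / (0.324×6.450^0.5) = 3.799/0.8229 = 4.62.

4.62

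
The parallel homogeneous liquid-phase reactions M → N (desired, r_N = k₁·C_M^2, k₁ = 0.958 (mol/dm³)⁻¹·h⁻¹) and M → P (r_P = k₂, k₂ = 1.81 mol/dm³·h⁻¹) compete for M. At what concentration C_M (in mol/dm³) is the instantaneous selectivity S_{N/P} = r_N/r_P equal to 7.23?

S_{N/P} = (k₁/k₂)·C_M^2 ⇒ C_M = (S·k₂/k₁)^(0.5).
= (7.23×1.81/0.958)^(0.5) = (13.66)^(0.5) = 3.70 mol/dm³.

3.70 mol/dm³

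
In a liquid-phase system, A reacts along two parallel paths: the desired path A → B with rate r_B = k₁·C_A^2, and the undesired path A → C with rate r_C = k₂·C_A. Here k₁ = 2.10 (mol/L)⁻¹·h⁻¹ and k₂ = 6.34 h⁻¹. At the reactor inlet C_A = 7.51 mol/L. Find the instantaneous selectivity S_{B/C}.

2.49

S_{B/C} = r_B/r_C = (k₁·C_A^2)/(k₂·C_A) = (k₁/k₂)·C_A.
= (2.10×7.510^2) / (6.34×7.510) = 118.4/47.61 = 2.49.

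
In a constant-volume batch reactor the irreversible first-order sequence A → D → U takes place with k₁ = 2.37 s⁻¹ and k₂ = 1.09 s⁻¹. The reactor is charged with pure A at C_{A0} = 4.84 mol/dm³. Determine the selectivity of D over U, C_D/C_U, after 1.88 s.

For first-order series with pure A initially, C_D(t) = k₁C_{A0}/(k₂−k₁)·(e^(−k₁t) − e^(−k₂t)).
e^(−k₁t) = e^(−2.37×1.88) = e^(−4.456) = 0.01161; e^(−k₂t) = e^(−2.049) = 0.1288.
C_D = 2.37×4.84/(1.09−2.37) × (0.01161−0.1288) = (-8.962)×(-0.1172) = 1.051 mol/dm³.
C_A = C_{A0}e^(−k₁t) = 0.05621 mol/dm³, so C_U = C_{A0}−C_A−C_D = 3.733 mol/dm³; C_D/C_U = 0.281.

0.281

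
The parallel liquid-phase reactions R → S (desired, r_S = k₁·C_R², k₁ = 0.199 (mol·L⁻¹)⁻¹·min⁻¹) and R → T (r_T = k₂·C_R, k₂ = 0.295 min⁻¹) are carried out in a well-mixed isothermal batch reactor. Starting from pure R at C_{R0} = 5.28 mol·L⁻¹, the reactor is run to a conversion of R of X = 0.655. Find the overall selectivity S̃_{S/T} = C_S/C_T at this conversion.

C_R = C_{R0}(1−X) = 1.822 mol·L⁻¹.
Along a PFR/batch, dC_T/dC_R = −r_T/(r_S+r_T) = −k₂/(k₂+k₁·C_R).
Integrating from C_{R0} to C_R: C_T = (0.295/0.199)·ln[(0.295+0.199·5.28)/(0.295+0.199·1.82)] = 1.482·ln(1.346/0.6575) = 1.062 mol·L⁻¹.
Then C_S = (C_{R0}−C_R) − C_T = 3.458 − 1.062 = 2.397 mol·L⁻¹.
S̃_{S/T} = C_S/C_T = 2.397/1.062 = 2.26.

2.26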